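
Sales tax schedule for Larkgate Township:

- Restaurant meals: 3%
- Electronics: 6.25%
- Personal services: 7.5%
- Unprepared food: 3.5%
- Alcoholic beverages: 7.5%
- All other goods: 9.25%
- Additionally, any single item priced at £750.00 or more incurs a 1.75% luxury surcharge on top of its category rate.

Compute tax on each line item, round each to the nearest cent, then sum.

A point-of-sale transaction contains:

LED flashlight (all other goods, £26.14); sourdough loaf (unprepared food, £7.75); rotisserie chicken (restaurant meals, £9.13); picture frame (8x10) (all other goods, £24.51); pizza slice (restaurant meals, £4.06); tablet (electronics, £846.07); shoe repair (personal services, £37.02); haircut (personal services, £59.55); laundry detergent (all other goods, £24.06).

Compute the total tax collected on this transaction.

LED flashlight £26.14: all other goods → 9.25% → £2.42
Sourdough loaf £7.75: unprepared food → 3.5% → £0.27
Rotisserie chicken £9.13: restaurant meals → 3% → £0.27
Picture frame (8x10) £24.51: all other goods → 9.25% → £2.27
Pizza slice £4.06: restaurant meals → 3% → £0.12
Tablet £846.07: electronics → 6.25% + 1.75% surcharge = 8% → £67.69
Shoe repair £37.02: personal services → 7.5% → £2.78
Haircut £59.55: personal services → 7.5% → £4.47
Laundry detergent £24.06: all other goods → 9.25% → £2.23
Total tax = £2.42 + £0.27 + £0.27 + £2.27 + £0.12 + £67.69 + £2.78 + £4.47 + £2.23 = £82.52

£82.52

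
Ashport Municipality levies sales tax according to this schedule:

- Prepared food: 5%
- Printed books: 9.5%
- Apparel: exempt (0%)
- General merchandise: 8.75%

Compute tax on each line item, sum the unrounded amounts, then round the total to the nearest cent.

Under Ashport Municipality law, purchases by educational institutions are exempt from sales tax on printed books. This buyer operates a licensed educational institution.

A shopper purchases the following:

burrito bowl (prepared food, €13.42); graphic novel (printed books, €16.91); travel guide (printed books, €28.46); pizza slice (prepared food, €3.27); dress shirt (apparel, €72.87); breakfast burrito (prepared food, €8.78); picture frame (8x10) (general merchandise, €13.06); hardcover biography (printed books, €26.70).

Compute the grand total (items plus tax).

Burrito bowl €13.42: prepared food → 5% → €0.671
Graphic novel €16.91: printed books, buyer-exempt → 0% → €0.00
Travel guide €28.46: printed books, buyer-exempt → 0% → €0.00
Pizza slice €3.27: prepared food → 5% → €0.1635
Dress shirt €72.87: apparel → 0% → €0.00
Breakfast burrito €8.78: prepared food → 5% → €0.439
Picture frame (8x10) €13.06: general merchandise → 8.75% → €1.14275
Hardcover biography €26.70: printed books, buyer-exempt → 0% → €0.00
Subtotal = €183.47; unrounded tax = €2.41625 → €2.42; total due = €185.89

€185.89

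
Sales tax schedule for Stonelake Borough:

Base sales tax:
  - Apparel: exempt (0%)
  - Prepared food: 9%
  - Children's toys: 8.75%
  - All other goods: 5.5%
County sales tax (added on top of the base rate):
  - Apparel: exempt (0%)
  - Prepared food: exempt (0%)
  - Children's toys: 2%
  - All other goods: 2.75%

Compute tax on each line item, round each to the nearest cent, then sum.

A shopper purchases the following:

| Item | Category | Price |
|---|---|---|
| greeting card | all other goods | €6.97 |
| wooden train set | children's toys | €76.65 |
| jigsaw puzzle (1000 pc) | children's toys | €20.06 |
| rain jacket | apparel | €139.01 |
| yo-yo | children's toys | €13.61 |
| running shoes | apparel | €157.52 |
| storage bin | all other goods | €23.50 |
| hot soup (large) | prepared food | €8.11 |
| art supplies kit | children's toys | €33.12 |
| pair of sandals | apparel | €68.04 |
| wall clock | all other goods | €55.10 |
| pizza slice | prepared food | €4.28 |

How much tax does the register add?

Greeting card €6.97: all other goods → 5.5% + 2.75% county = 8.25% → €0.58
Wooden train set €76.65: children's toys → 8.75% + 2% county = 10.75% → €8.24
Jigsaw puzzle (1000 pc) €20.06: children's toys → 8.75% + 2% county = 10.75% → €2.16
Rain jacket €139.01: apparel → 0% + 0% county = 0% → €0.00
Yo-yo €13.61: children's toys → 8.75% + 2% county = 10.75% → €1.46
Running shoes €157.52: apparel → 0% + 0% county = 0% → €0.00
Storage bin €23.50: all other goods → 5.5% + 2.75% county = 8.25% → €1.94
Hot soup (large) €8.11: prepared food → 9% + 0% county = 9% → €0.73
Art supplies kit €33.12: children's toys → 8.75% + 2% county = 10.75% → €3.56
Pair of sandals €68.04: apparel → 0% + 0% county = 0% → €0.00
Wall clock €55.10: all other goods → 5.5% + 2.75% county = 8.25% → €4.55
Pizza slice €4.28: prepared food → 9% + 0% county = 9% → €0.39
Total tax = €0.58 + €8.24 + €2.16 + €1.46 + €1.94 + €0.73 + €3.56 + €4.55 + €0.39 = €23.61

€23.61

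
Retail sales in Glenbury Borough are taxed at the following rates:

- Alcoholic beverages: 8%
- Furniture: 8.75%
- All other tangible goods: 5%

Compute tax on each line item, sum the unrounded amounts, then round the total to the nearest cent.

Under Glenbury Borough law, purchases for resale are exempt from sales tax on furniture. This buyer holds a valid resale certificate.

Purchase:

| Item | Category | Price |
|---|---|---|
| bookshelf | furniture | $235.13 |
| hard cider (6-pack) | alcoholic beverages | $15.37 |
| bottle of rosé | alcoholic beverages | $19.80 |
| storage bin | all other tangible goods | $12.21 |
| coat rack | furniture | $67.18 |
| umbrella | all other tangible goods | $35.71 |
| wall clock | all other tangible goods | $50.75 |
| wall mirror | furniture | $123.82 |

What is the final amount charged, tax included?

$567.72

Bookshelf $235.13: furniture, buyer-exempt → 0% → $0.00
Hard cider (6-pack) $15.37: alcoholic beverages → 8% → $1.2296
Bottle of rosé $19.80: alcoholic beverages → 8% → $1.584
Storage bin $12.21: all other tangible goods → 5% → $0.6105
Coat rack $67.18: furniture, buyer-exempt → 0% → $0.00
Umbrella $35.71: all other tangible goods → 5% → $1.7855
Wall clock $50.75: all other tangible goods → 5% → $2.5375
Wall mirror $123.82: furniture, buyer-exempt → 0% → $0.00
Subtotal = $559.97; unrounded tax = $7.7471 → $7.75; total due = $567.72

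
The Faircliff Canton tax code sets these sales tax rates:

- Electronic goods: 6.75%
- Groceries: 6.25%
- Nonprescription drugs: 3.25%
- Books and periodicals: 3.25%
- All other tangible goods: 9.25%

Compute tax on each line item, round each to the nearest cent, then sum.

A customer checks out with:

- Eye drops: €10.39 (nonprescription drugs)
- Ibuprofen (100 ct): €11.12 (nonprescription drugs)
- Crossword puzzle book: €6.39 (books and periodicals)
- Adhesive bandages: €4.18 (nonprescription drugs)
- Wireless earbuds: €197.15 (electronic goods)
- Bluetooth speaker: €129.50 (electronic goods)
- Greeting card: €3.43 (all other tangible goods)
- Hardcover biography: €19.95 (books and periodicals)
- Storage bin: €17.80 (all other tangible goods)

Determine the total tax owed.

Eye drops €10.39: nonprescription drugs → 3.25% → €0.34
Ibuprofen (100 ct) €11.12: nonprescription drugs → 3.25% → €0.36
Crossword puzzle book €6.39: books and periodicals → 3.25% → €0.21
Adhesive bandages €4.18: nonprescription drugs → 3.25% → €0.14
Wireless earbuds €197.15: electronic goods → 6.75% → €13.31
Bluetooth speaker €129.50: electronic goods → 6.75% → €8.74
Greeting card €3.43: all other tangible goods → 9.25% → €0.32
Hardcover biography €19.95: books and periodicals → 3.25% → €0.65
Storage bin €17.80: all other tangible goods → 9.25% → €1.65
Total tax = €0.34 + €0.36 + €0.21 + €0.14 + €13.31 + €8.74 + €0.32 + €0.65 + €1.65 = €25.72

€25.72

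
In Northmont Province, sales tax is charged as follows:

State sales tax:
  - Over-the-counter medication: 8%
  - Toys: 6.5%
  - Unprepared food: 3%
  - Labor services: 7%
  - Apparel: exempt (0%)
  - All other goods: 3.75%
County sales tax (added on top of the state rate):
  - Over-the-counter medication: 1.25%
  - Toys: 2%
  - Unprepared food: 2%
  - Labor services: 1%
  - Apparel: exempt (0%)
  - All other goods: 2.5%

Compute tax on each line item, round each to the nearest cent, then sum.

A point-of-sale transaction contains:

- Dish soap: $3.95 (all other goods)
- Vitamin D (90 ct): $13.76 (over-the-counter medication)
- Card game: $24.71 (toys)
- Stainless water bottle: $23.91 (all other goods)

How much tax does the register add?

$5.11

Dish soap $3.95: all other goods → 3.75% + 2.5% county = 6.25% → $0.25
Vitamin D (90 ct) $13.76: over-the-counter medication → 8% + 1.25% county = 9.25% → $1.27
Card game $24.71: toys → 6.5% + 2% county = 8.5% → $2.10
Stainless water bottle $23.91: all other goods → 3.75% + 2.5% county = 6.25% → $1.49
Total tax = $0.25 + $1.27 + $2.10 + $1.49 = $5.11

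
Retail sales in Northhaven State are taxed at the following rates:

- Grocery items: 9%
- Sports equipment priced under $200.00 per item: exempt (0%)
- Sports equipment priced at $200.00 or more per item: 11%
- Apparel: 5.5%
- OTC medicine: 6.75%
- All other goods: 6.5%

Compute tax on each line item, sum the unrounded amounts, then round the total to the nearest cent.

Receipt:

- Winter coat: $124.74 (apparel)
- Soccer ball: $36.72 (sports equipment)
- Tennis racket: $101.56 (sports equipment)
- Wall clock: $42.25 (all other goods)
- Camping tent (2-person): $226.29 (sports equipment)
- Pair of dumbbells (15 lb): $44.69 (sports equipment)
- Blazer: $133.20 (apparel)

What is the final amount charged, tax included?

Winter coat $124.74: apparel → 5.5% → $6.8607
Soccer ball $36.72: sports equipment, under $200.00 → 0% → $0.00
Tennis racket $101.56: sports equipment, under $200.00 → 0% → $0.00
Wall clock $42.25: all other goods → 6.5% → $2.74625
Camping tent (2-person) $226.29: sports equipment, $200.00 or more → 11% → $24.8919
Pair of dumbbells (15 lb) $44.69: sports equipment, under $200.00 → 0% → $0.00
Blazer $133.20: apparel → 5.5% → $7.326
Subtotal = $709.45; unrounded tax = $41.82485 → $41.82; total due = $751.27

$751.27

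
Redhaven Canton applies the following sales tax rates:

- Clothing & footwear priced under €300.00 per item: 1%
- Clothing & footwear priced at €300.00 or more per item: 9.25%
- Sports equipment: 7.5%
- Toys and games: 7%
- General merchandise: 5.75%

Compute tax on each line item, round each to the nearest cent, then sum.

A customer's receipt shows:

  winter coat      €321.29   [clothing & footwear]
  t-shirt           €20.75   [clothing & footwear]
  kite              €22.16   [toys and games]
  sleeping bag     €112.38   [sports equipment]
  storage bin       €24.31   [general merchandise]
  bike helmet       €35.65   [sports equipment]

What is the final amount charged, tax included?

Winter coat €321.29: clothing & footwear, €300.00 or more → 9.25% → €29.72
T-shirt €20.75: clothing & footwear, under €300.00 → 1% → €0.21
Kite €22.16: toys and games → 7% → €1.55
Sleeping bag €112.38: sports equipment → 7.5% → €8.43
Storage bin €24.31: general merchandise → 5.75% → €1.40
Bike helmet €35.65: sports equipment → 7.5% → €2.67
Subtotal = €536.54; tax = €43.98; total due = €580.52

€580.52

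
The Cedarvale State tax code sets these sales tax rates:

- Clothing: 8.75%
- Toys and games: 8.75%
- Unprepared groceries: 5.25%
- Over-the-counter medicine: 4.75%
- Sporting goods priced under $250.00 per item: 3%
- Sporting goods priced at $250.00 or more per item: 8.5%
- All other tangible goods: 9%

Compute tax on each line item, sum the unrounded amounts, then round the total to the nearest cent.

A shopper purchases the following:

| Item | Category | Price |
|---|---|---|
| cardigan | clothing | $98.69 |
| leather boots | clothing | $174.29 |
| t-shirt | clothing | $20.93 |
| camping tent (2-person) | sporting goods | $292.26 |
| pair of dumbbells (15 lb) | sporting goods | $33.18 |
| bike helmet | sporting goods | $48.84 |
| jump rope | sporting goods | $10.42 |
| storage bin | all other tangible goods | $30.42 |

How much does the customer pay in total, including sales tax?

Cardigan $98.69: clothing → 8.75% → $8.635375
Leather boots $174.29: clothing → 8.75% → $15.250375
T-shirt $20.93: clothing → 8.75% → $1.831375
Camping tent (2-person) $292.26: sporting goods, $250.00 or more → 8.5% → $24.8421
Pair of dumbbells (15 lb) $33.18: sporting goods, under $250.00 → 3% → $0.9954
Bike helmet $48.84: sporting goods, under $250.00 → 3% → $1.4652
Jump rope $10.42: sporting goods, under $250.00 → 3% → $0.3126
Storage bin $30.42: all other tangible goods → 9% → $2.7378
Subtotal = $709.03; unrounded tax = $56.070225 → $56.07; total due = $765.10

$765.10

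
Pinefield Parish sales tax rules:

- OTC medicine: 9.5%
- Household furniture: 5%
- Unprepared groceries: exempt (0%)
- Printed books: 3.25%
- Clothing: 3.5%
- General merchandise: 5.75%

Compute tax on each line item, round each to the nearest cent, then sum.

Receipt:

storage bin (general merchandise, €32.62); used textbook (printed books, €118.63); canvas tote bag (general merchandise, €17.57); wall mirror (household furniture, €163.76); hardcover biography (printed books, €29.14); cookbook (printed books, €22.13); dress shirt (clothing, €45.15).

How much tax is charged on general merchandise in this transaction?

€2.89

Storage bin €32.62: general merchandise → 5.75% → €1.88
Canvas tote bag €17.57: general merchandise → 5.75% → €1.01
Tax on general merchandise = €1.88 + €1.01 = €2.89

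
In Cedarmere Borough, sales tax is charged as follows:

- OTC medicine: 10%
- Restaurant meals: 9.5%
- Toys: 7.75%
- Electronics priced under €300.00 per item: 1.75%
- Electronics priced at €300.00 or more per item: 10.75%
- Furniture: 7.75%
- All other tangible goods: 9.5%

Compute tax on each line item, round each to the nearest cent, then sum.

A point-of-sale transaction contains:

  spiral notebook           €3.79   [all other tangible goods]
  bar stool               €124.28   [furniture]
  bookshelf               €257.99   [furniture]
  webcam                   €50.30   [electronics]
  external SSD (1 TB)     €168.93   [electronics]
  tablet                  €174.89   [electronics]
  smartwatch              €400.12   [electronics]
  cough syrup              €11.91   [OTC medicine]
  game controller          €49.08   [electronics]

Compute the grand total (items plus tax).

€1323.23

Spiral notebook €3.79: all other tangible goods → 9.5% → €0.36
Bar stool €124.28: furniture → 7.75% → €9.63
Bookshelf €257.99: furniture → 7.75% → €19.99
Webcam €50.30: electronics, under €300.00 → 1.75% → €0.88
External SSD (1 TB) €168.93: electronics, under €300.00 → 1.75% → €2.96
Tablet €174.89: electronics, under €300.00 → 1.75% → €3.06
Smartwatch €400.12: electronics, €300.00 or more → 10.75% → €43.01
Cough syrup €11.91: OTC medicine → 10% → €1.19
Game controller €49.08: electronics, under €300.00 → 1.75% → €0.86
Subtotal = €1241.29; tax = €81.94; total due = €1323.23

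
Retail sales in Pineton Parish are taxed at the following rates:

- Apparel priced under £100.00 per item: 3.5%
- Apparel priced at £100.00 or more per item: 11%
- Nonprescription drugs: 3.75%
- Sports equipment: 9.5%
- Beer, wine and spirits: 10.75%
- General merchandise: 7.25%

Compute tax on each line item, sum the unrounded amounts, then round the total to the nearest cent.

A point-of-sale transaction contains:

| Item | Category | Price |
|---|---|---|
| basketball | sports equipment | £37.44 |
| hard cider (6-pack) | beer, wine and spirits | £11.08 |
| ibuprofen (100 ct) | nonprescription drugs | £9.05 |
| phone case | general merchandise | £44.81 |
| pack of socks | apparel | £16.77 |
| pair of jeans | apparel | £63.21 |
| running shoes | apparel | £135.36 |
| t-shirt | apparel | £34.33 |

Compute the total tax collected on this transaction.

£27.23

Basketball £37.44: sports equipment → 9.5% → £3.5568
Hard cider (6-pack) £11.08: beer, wine and spirits → 10.75% → £1.1911
Ibuprofen (100 ct) £9.05: nonprescription drugs → 3.75% → £0.339375
Phone case £44.81: general merchandise → 7.25% → £3.248725
Pack of socks £16.77: apparel, under £100.00 → 3.5% → £0.58695
Pair of jeans £63.21: apparel, under £100.00 → 3.5% → £2.21235
Running shoes £135.36: apparel, £100.00 or more → 11% → £14.8896
T-shirt £34.33: apparel, under £100.00 → 3.5% → £1.20155
Unrounded tax sum = £27.22645 → £27.23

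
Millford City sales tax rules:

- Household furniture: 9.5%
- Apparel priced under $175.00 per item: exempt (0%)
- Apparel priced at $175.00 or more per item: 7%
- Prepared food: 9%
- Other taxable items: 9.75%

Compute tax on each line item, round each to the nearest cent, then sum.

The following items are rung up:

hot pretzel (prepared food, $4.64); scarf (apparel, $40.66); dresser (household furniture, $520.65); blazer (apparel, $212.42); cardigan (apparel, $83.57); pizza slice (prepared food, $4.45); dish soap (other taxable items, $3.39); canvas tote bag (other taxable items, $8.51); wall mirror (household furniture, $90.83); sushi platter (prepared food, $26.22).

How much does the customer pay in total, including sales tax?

Hot pretzel $4.64: prepared food → 9% → $0.42
Scarf $40.66: apparel, under $175.00 → 0% → $0.00
Dresser $520.65: household furniture → 9.5% → $49.46
Blazer $212.42: apparel, $175.00 or more → 7% → $14.87
Cardigan $83.57: apparel, under $175.00 → 0% → $0.00
Pizza slice $4.45: prepared food → 9% → $0.40
Dish soap $3.39: other taxable items → 9.75% → $0.33
Canvas tote bag $8.51: other taxable items → 9.75% → $0.83
Wall mirror $90.83: household furniture → 9.5% → $8.63
Sushi platter $26.22: prepared food → 9% → $2.36
Subtotal = $995.34; tax = $77.30; total due = $1072.64

$1072.64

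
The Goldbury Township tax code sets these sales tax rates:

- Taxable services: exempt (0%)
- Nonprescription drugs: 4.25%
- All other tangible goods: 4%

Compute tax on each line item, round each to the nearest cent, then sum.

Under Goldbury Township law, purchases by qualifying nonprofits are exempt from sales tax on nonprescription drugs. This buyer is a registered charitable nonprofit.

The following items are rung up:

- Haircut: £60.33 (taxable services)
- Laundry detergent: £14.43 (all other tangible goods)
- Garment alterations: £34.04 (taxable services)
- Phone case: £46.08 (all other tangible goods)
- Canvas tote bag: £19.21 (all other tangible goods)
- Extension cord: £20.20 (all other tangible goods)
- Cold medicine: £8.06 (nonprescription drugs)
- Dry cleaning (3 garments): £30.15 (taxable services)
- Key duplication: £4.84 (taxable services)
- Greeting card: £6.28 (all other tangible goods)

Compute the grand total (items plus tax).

£247.87

Haircut £60.33: taxable services → 0% → £0.00
Laundry detergent £14.43: all other tangible goods → 4% → £0.58
Garment alterations £34.04: taxable services → 0% → £0.00
Phone case £46.08: all other tangible goods → 4% → £1.84
Canvas tote bag £19.21: all other tangible goods → 4% → £0.77
Extension cord £20.20: all other tangible goods → 4% → £0.81
Cold medicine £8.06: nonprescription drugs, buyer-exempt → 0% → £0.00
Dry cleaning (3 garments) £30.15: taxable services → 0% → £0.00
Key duplication £4.84: taxable services → 0% → £0.00
Greeting card £6.28: all other tangible goods → 4% → £0.25
Subtotal = £243.62; tax = £4.25; total due = £247.87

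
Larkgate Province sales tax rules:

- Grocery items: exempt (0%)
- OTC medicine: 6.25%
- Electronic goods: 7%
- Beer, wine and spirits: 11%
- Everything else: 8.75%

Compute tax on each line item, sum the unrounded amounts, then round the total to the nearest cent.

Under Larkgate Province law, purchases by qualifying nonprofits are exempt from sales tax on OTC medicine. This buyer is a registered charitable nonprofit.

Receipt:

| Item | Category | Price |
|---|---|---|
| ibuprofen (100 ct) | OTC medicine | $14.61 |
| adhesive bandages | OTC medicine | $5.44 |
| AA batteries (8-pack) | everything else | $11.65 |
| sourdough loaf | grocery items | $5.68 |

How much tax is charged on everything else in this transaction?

AA batteries (8-pack) $11.65: everything else → 8.75% → $1.019375
Tax on everything else: unrounded sum = $1.019375 → $1.02

$1.02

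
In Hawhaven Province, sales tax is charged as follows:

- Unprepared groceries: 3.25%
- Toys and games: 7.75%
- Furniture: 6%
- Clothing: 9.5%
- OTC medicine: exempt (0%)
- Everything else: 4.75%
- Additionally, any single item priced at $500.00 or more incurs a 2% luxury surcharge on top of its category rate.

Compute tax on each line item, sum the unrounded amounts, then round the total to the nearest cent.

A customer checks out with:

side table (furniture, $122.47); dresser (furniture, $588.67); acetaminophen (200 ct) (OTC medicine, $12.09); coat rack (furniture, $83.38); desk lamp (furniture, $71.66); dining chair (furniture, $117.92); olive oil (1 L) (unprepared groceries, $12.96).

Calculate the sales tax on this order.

$71.24

Side table $122.47: furniture → 6% → $7.3482
Dresser $588.67: furniture → 6% + 2% surcharge = 8% → $47.0936
Acetaminophen (200 ct) $12.09: OTC medicine → 0% → $0.00
Coat rack $83.38: furniture → 6% → $5.0028
Desk lamp $71.66: furniture → 6% → $4.2996
Dining chair $117.92: furniture → 6% → $7.0752
Olive oil (1 L) $12.96: unprepared groceries → 3.25% → $0.4212
Unrounded tax sum = $71.2406 → $71.24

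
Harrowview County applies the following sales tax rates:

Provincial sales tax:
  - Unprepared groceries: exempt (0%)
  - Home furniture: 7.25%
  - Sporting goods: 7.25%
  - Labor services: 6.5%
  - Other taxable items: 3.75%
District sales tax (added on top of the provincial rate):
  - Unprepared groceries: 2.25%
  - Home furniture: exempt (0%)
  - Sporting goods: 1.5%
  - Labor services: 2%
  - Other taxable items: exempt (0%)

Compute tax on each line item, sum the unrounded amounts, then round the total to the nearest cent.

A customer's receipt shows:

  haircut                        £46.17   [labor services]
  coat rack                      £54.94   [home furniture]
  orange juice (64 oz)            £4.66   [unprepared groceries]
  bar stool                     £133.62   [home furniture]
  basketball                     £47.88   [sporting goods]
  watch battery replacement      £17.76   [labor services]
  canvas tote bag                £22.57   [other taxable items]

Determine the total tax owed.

£24.25

Haircut £46.17: labor services → 6.5% + 2% district = 8.5% → £3.92445
Coat rack £54.94: home furniture → 7.25% + 0% district = 7.25% → £3.98315
Orange juice (64 oz) £4.66: unprepared groceries → 0% + 2.25% district = 2.25% → £0.10485
Bar stool £133.62: home furniture → 7.25% + 0% district = 7.25% → £9.68745
Basketball £47.88: sporting goods → 7.25% + 1.5% district = 8.75% → £4.1895
Watch battery replacement £17.76: labor services → 6.5% + 2% district = 8.5% → £1.5096
Canvas tote bag £22.57: other taxable items → 3.75% + 0% district = 3.75% → £0.846375
Unrounded tax sum = £24.245375 → £24.25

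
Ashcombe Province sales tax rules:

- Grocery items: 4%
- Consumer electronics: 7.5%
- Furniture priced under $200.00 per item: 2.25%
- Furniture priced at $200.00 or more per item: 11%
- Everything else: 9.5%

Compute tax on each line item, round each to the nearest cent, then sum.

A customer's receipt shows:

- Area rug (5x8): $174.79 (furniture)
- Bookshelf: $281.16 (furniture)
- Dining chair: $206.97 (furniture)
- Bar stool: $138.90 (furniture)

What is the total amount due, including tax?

$862.58

Area rug (5x8) $174.79: furniture, under $200.00 → 2.25% → $3.93
Bookshelf $281.16: furniture, $200.00 or more → 11% → $30.93
Dining chair $206.97: furniture, $200.00 or more → 11% → $22.77
Bar stool $138.90: furniture, under $200.00 → 2.25% → $3.13
Subtotal = $801.82; tax = $60.76; total due = $862.58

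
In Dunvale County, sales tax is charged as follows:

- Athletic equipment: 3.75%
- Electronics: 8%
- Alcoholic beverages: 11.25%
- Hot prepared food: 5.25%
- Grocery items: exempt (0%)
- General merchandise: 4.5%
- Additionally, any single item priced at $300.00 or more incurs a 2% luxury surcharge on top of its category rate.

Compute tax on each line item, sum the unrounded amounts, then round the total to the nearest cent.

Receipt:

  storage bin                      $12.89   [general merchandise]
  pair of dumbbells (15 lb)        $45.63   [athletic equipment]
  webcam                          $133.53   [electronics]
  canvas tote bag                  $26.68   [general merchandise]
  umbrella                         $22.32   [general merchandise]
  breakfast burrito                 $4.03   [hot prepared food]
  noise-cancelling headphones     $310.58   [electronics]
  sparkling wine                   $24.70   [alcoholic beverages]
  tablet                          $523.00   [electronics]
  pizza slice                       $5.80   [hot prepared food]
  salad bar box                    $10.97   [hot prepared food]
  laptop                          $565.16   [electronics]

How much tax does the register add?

$158.92

Storage bin $12.89: general merchandise → 4.5% → $0.58005
Pair of dumbbells (15 lb) $45.63: athletic equipment → 3.75% → $1.711125
Webcam $133.53: electronics → 8% → $10.6824
Canvas tote bag $26.68: general merchandise → 4.5% → $1.2006
Umbrella $22.32: general merchandise → 4.5% → $1.0044
Breakfast burrito $4.03: hot prepared food → 5.25% → $0.211575
Noise-cancelling headphones $310.58: electronics → 8% + 2% surcharge = 10% → $31.058
Sparkling wine $24.70: alcoholic beverages → 11.25% → $2.77875
Tablet $523.00: electronics → 8% + 2% surcharge = 10% → $52.30
Pizza slice $5.80: hot prepared food → 5.25% → $0.3045
Salad bar box $10.97: hot prepared food → 5.25% → $0.575925
Laptop $565.16: electronics → 8% + 2% surcharge = 10% → $56.516
Unrounded tax sum = $158.923325 → $158.92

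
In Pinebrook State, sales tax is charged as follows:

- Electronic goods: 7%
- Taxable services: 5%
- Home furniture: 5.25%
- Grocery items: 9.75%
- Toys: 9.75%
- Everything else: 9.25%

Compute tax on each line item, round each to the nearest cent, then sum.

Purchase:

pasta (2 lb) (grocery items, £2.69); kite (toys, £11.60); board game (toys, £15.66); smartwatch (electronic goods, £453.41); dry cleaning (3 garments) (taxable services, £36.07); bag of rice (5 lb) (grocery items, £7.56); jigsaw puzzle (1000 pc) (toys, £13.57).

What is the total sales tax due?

Pasta (2 lb) £2.69: grocery items → 9.75% → £0.26
Kite £11.60: toys → 9.75% → £1.13
Board game £15.66: toys → 9.75% → £1.53
Smartwatch £453.41: electronic goods → 7% → £31.74
Dry cleaning (3 garments) £36.07: taxable services → 5% → £1.80
Bag of rice (5 lb) £7.56: grocery items → 9.75% → £0.74
Jigsaw puzzle (1000 pc) £13.57: toys → 9.75% → £1.32
Total tax = £0.26 + £1.13 + £1.53 + £31.74 + £1.80 + £0.74 + £1.32 = £38.52

£38.52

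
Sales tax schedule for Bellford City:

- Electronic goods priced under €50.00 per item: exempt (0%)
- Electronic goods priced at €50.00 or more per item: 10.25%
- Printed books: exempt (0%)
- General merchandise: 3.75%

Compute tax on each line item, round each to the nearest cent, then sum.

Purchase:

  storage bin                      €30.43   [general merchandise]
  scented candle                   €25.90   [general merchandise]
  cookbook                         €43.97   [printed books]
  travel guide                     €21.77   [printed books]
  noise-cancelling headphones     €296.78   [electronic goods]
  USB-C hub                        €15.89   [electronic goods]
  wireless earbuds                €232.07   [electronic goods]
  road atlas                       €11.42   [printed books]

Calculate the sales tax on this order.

€56.32

Storage bin €30.43: general merchandise → 3.75% → €1.14
Scented candle €25.90: general merchandise → 3.75% → €0.97
Cookbook €43.97: printed books → 0% → €0.00
Travel guide €21.77: printed books → 0% → €0.00
Noise-cancelling headphones €296.78: electronic goods, €50.00 or more → 10.25% → €30.42
USB-C hub €15.89: electronic goods, under €50.00 → 0% → €0.00
Wireless earbuds €232.07: electronic goods, €50.00 or more → 10.25% → €23.79
Road atlas €11.42: printed books → 0% → €0.00
Total tax = €1.14 + €0.97 + €30.42 + €23.79 = €56.32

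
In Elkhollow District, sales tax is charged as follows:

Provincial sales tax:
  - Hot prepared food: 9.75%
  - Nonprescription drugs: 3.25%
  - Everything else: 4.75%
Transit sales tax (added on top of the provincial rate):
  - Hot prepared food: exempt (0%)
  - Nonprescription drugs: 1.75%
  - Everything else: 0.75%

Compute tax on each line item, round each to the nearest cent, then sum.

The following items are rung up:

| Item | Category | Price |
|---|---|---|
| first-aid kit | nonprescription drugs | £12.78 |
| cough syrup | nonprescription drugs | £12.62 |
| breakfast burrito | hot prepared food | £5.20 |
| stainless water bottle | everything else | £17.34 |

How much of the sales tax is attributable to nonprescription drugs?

First-aid kit £12.78: nonprescription drugs → 3.25% + 1.75% transit = 5% → £0.64
Cough syrup £12.62: nonprescription drugs → 3.25% + 1.75% transit = 5% → £0.63
Tax on nonprescription drugs = £0.64 + £0.63 = £1.27

£1.27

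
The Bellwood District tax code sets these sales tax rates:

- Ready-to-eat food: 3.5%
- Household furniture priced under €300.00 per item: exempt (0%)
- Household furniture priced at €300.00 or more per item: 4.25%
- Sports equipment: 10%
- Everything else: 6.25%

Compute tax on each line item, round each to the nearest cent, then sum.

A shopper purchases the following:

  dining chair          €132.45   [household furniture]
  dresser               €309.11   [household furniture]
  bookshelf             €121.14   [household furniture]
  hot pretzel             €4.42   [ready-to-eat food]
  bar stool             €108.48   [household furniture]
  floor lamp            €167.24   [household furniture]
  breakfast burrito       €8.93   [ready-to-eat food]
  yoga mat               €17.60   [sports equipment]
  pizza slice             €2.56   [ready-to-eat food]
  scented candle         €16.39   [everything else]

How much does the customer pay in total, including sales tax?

Dining chair €132.45: household furniture, under €300.00 → 0% → €0.00
Dresser €309.11: household furniture, €300.00 or more → 4.25% → €13.14
Bookshelf €121.14: household furniture, under €300.00 → 0% → €0.00
Hot pretzel €4.42: ready-to-eat food → 3.5% → €0.15
Bar stool €108.48: household furniture, under €300.00 → 0% → €0.00
Floor lamp €167.24: household furniture, under €300.00 → 0% → €0.00
Breakfast burrito €8.93: ready-to-eat food → 3.5% → €0.31
Yoga mat €17.60: sports equipment → 10% → €1.76
Pizza slice €2.56: ready-to-eat food → 3.5% → €0.09
Scented candle €16.39: everything else → 6.25% → €1.02
Subtotal = €888.32; tax = €16.47; total due = €904.79

€904.79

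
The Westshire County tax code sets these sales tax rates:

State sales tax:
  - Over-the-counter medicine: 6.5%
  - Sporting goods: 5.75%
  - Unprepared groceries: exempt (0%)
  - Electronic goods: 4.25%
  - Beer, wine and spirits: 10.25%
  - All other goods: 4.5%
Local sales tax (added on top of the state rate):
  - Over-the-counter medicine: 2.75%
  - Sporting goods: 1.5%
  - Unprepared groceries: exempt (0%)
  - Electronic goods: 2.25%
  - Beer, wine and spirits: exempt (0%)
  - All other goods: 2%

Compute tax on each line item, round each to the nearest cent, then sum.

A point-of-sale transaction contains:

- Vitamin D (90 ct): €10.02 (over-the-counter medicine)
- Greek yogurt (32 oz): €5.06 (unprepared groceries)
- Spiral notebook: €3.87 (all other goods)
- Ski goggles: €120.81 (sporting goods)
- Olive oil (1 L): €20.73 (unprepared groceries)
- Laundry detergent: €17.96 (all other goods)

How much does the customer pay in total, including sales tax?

Vitamin D (90 ct) €10.02: over-the-counter medicine → 6.5% + 2.75% local = 9.25% → €0.93
Greek yogurt (32 oz) €5.06: unprepared groceries → 0% + 0% local = 0% → €0.00
Spiral notebook €3.87: all other goods → 4.5% + 2% local = 6.5% → €0.25
Ski goggles €120.81: sporting goods → 5.75% + 1.5% local = 7.25% → €8.76
Olive oil (1 L) €20.73: unprepared groceries → 0% + 0% local = 0% → €0.00
Laundry detergent €17.96: all other goods → 4.5% + 2% local = 6.5% → €1.17
Subtotal = €178.45; tax = €11.11; total due = €189.56

€189.56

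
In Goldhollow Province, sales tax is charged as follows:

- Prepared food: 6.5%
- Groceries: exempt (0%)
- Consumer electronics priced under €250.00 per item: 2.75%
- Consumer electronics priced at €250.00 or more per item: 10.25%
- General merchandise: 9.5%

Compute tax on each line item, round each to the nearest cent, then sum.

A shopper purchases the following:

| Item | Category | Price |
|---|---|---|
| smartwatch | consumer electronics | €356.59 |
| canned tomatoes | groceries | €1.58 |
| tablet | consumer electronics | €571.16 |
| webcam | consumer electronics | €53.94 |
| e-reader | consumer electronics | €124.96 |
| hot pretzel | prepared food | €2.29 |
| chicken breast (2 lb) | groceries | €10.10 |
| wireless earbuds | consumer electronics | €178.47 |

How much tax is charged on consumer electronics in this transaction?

Smartwatch €356.59: consumer electronics, €250.00 or more → 10.25% → €36.55
Tablet €571.16: consumer electronics, €250.00 or more → 10.25% → €58.54
Webcam €53.94: consumer electronics, under €250.00 → 2.75% → €1.48
E-reader €124.96: consumer electronics, under €250.00 → 2.75% → €3.44
Wireless earbuds €178.47: consumer electronics, under €250.00 → 2.75% → €4.91
Tax on consumer electronics = €36.55 + €58.54 + €1.48 + €3.44 + €4.91 = €104.92

€104.92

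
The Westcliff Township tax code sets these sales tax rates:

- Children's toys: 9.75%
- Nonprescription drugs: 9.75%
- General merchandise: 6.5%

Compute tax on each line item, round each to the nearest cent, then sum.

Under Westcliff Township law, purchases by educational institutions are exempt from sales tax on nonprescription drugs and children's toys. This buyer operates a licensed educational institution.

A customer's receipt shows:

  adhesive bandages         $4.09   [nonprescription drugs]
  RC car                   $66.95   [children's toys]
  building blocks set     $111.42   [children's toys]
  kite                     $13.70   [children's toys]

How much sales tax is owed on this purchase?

Adhesive bandages $4.09: nonprescription drugs, buyer-exempt → 0% → $0.00
RC car $66.95: children's toys, buyer-exempt → 0% → $0.00
Building blocks set $111.42: children's toys, buyer-exempt → 0% → $0.00
Kite $13.70: children's toys, buyer-exempt → 0% → $0.00
Total tax = $0.00

$0.00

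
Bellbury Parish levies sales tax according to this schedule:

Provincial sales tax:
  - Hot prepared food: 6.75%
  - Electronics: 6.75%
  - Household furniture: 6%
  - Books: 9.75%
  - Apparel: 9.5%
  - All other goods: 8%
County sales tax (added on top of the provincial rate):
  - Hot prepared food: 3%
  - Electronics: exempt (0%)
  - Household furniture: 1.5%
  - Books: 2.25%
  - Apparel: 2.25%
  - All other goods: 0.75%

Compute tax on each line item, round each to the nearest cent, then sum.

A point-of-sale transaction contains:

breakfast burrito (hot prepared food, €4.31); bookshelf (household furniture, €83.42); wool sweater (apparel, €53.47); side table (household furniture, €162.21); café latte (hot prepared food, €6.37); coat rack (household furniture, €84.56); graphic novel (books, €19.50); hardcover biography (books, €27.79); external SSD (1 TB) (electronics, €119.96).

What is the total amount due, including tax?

€607.45

Breakfast burrito €4.31: hot prepared food → 6.75% + 3% county = 9.75% → €0.42
Bookshelf €83.42: household furniture → 6% + 1.5% county = 7.5% → €6.26
Wool sweater €53.47: apparel → 9.5% + 2.25% county = 11.75% → €6.28
Side table €162.21: household furniture → 6% + 1.5% county = 7.5% → €12.17
Café latte €6.37: hot prepared food → 6.75% + 3% county = 9.75% → €0.62
Coat rack €84.56: household furniture → 6% + 1.5% county = 7.5% → €6.34
Graphic novel €19.50: books → 9.75% + 2.25% county = 12% → €2.34
Hardcover biography €27.79: books → 9.75% + 2.25% county = 12% → €3.33
External SSD (1 TB) €119.96: electronics → 6.75% + 0% county = 6.75% → €8.10
Subtotal = €561.59; tax = €45.86; total due = €607.45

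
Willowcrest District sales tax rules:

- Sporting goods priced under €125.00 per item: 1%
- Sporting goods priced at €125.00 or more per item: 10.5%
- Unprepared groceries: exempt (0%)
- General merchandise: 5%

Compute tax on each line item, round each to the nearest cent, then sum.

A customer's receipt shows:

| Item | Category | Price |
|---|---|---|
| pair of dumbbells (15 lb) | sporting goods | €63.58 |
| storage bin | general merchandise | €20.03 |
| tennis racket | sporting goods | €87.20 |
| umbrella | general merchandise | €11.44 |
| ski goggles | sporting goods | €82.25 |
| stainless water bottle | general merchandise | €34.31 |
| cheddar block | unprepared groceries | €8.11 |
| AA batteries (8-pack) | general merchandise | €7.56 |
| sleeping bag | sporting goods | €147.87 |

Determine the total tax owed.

Pair of dumbbells (15 lb) €63.58: sporting goods, under €125.00 → 1% → €0.64
Storage bin €20.03: general merchandise → 5% → €1.00
Tennis racket €87.20: sporting goods, under €125.00 → 1% → €0.87
Umbrella €11.44: general merchandise → 5% → €0.57
Ski goggles €82.25: sporting goods, under €125.00 → 1% → €0.82
Stainless water bottle €34.31: general merchandise → 5% → €1.72
Cheddar block €8.11: unprepared groceries → 0% → €0.00
AA batteries (8-pack) €7.56: general merchandise → 5% → €0.38
Sleeping bag €147.87: sporting goods, €125.00 or more → 10.5% → €15.53
Total tax = €0.64 + €1.00 + €0.87 + €0.57 + €0.82 + €1.72 + €0.38 + €15.53 = €21.53

€21.53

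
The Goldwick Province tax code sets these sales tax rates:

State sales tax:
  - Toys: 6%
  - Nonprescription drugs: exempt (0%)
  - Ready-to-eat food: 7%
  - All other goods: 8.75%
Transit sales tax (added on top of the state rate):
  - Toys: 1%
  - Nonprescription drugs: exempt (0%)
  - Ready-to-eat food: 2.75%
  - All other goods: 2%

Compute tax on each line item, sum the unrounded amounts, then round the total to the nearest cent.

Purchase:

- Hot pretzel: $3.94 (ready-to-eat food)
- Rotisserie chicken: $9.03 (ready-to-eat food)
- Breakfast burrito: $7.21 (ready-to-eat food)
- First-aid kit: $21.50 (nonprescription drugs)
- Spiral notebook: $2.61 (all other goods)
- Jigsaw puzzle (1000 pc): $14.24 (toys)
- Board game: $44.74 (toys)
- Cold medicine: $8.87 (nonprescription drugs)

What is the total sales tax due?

$6.38

Hot pretzel $3.94: ready-to-eat food → 7% + 2.75% transit = 9.75% → $0.38415
Rotisserie chicken $9.03: ready-to-eat food → 7% + 2.75% transit = 9.75% → $0.880425
Breakfast burrito $7.21: ready-to-eat food → 7% + 2.75% transit = 9.75% → $0.702975
First-aid kit $21.50: nonprescription drugs → 0% + 0% transit = 0% → $0.00
Spiral notebook $2.61: all other goods → 8.75% + 2% transit = 10.75% → $0.280575
Jigsaw puzzle (1000 pc) $14.24: toys → 6% + 1% transit = 7% → $0.9968
Board game $44.74: toys → 6% + 1% transit = 7% → $3.1318
Cold medicine $8.87: nonprescription drugs → 0% + 0% transit = 0% → $0.00
Unrounded tax sum = $6.376725 → $6.38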